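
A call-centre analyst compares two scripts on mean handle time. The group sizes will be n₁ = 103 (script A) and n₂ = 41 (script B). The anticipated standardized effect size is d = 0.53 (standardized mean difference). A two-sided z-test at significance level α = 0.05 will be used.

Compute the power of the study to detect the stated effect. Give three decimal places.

Power ≈ 0.819

Noncentrality parameter: δ = d / √(1/n₁ + 1/n₂) = 0.53 / √(1/103 + 1/41) = 2.8702
Two-sided α = 0.05 → critical value z_{0.025} = 1.960.
Power = Φ(δ − 1.960) + Φ(−δ − 1.960) = Φ(0.910) + Φ(-4.830) = 0.8186 + 0.0000 = 0.8186.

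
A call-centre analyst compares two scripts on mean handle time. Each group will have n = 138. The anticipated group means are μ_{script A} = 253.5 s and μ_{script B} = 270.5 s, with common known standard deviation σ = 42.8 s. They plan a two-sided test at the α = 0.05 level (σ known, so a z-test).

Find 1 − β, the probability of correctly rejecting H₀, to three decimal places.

Power ≈ 0.910

Standardized effect: d = |μ_{script A} − μ_{script B}| / σ = |253.5 − 270.5| / 42.8 = 0.3972
Noncentrality parameter: δ = d·√(n/2) = 0.3972 × √(138/2) = 3.2994
Two-sided α = 0.05 → critical value z_{0.025} = 1.960.
Power = Φ(δ − 1.960) + Φ(−δ − 1.960) = Φ(1.339) + Φ(-5.259) = 0.9098 + 0.0000 = 0.9098.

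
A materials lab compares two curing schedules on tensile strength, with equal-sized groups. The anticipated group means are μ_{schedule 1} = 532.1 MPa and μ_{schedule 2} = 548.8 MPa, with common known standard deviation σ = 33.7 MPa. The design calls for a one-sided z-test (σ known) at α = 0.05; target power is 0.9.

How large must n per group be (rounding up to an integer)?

n = 70 per group

Standardized effect: d = |μ_{schedule 1} − μ_{schedule 2}| / σ = |532.1 − 548.8| / 33.7 = 0.4955
For power 0.9 need Φ(δ − z_{0.05}) = 0.9, so δ = z_{0.05} + z_{0.10} = 1.645 + 1.282 = 2.926.
δ = d·√(n/2) ⇒ n = 2(δ/d)² = 2 × (2.926 / 0.4955)² = 69.75.
Rounding up, n = 70 per group.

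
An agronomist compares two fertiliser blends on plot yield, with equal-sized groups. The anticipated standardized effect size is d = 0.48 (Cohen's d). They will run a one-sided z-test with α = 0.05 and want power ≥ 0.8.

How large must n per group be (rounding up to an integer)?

n = 54 per group

Set Φ(δ − 1.645) = 0.8; then δ − 1.645 = Φ⁻¹(0.8) = 0.842, giving δ = 2.486.
δ = d·√(n/2) ⇒ n = 2(δ/d)² = 2 × (2.486 / 0.48)² = 53.67.
Rounding up, n = 54 per group.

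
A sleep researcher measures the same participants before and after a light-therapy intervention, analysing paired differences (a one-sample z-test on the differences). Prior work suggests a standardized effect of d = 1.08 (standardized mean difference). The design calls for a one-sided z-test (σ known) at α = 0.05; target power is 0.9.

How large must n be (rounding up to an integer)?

n = 8

For power 0.9 need Φ(δ − z_{0.05}) = 0.9, so δ = z_{0.05} + z_{0.10} = 1.645 + 1.282 = 2.926.
δ = d·√n ⇒ n = (δ/d)² = (2.926 / 1.08)² = 7.34.
Rounding up, n = 8.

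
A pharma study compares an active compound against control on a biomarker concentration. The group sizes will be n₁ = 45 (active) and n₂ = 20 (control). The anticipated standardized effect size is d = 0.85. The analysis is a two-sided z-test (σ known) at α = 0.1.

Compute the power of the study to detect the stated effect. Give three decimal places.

Noncentrality parameter: δ = d / √(1/n₁ + 1/n₂) = 0.85 / √(1/45 + 1/20) = 3.1629
Two-sided α = 0.1 → critical value z_{0.05} = 1.645.
Power = Φ(δ − 1.645) + Φ(−δ − 1.645) = Φ(1.518) + Φ(-4.808) = 0.9355 + 0.0000 = 0.9355.

Power ≈ 0.935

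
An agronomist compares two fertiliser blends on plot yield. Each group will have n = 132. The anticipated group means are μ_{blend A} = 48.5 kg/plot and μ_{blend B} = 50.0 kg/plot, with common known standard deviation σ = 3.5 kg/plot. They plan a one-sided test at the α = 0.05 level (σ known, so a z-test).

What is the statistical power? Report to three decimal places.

Power ≈ 0.967

Standardized effect: d = |μ_{blend A} − μ_{blend B}| / σ = |48.5 − 50.0| / 3.5 = 0.4286
Noncentrality parameter: δ = d·√(n/2) = 0.4286 × √(132/2) = 3.4817
One-sided α = 0.05 → critical value z_{0.05} = 1.645.
Power = P(Z > 1.645 − δ) = Φ(1.837) = 0.9669.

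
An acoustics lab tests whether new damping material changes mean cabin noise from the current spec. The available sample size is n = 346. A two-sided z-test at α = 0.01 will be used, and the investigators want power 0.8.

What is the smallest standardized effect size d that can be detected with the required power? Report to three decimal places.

d ≈ 0.184

Required noncentrality: δ = z_{0.005} + z_{0.20} = 2.576 + 0.842 = 3.417.
(The second rejection-region term Φ(−δ − z_{α/2}) is negligible and dropped.)
δ = d·√n ⇒ d = δ/√n = 3.417/√346 = 0.1837.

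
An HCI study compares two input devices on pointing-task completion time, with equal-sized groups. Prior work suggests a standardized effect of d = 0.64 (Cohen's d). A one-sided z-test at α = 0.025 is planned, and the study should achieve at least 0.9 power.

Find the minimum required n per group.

Set Φ(δ − 1.960) = 0.9; then δ − 1.960 = Φ⁻¹(0.9) = 1.282, giving δ = 3.242.
δ = d·√(n/2) ⇒ n = 2(δ/d)² = 2 × (3.242 / 0.64)² = 51.31.
Round up to the next whole unit.

n = 52 per group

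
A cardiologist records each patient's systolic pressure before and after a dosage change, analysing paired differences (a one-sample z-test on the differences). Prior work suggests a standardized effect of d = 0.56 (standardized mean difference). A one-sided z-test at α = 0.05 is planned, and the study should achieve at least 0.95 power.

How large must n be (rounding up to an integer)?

n = 35

For power 0.95 need Φ(δ − z_{0.05}) = 0.95, so δ = z_{0.05} + z_{0.05} = 1.645 + 1.645 = 3.290.
δ = d·√n ⇒ n = (δ/d)² = (3.290 / 0.56)² = 34.51.
Rounding up, n = 35.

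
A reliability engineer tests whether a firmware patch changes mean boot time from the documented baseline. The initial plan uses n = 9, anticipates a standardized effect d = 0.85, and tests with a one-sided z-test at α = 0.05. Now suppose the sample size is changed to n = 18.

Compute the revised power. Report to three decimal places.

With n = 18: δ = d·√n = 0.85 × √18 = 3.6062. Critical value z_{0.05} = 1.645.
Revised power = Φ(δ − 1.645) = Φ(1.961) = 0.9751.

Power ≈ 0.975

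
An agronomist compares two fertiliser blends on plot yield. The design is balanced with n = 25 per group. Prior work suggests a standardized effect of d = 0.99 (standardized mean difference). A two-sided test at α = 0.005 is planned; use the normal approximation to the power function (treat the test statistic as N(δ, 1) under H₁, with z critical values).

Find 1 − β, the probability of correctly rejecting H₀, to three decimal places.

Power ≈ 0.756

Noncentrality parameter: δ = d·√(n/2) = 0.99 × √(25/2) = 3.5002
Two-sided α = 0.005 → critical value z_{0.0025} = 2.807.
Power = Φ(δ − 2.807) + Φ(−δ − 2.807) = Φ(0.693) + Φ(-6.307) = 0.7559 + 0.0000 = 0.7559.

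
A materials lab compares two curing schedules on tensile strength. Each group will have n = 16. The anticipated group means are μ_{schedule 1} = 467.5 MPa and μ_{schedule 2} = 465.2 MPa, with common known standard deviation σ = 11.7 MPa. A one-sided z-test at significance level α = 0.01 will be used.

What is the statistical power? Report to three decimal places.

Standardized effect: d = |μ_{schedule 1} − μ_{schedule 2}| / σ = |467.5 − 465.2| / 11.7 = 0.1966
Noncentrality parameter: δ = d·√(n/2) = 0.1966 × √(16/2) = 0.5560
Critical value for a one-sided test at α = 0.01: z_α = 2.326.
Power = P(Z > 2.326 − δ) = Φ(-1.770) = 0.0383.

Power ≈ 0.038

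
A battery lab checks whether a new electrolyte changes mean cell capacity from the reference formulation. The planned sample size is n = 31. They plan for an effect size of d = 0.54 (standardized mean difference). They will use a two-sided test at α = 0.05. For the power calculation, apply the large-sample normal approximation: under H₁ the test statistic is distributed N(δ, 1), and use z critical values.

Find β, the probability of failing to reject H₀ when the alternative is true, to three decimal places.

Noncentrality parameter: δ = d·√n = 0.54 × √31 = 3.0066
Two-sided α = 0.05 → critical value z_{0.025} = 1.960.
Power = Φ(δ − 1.960) + Φ(−δ − 1.960) = Φ(1.047) + Φ(-4.967) = 0.8524 + 0.0000 = 0.8524.
Type II error: β = 1 − power = 1 − 0.8524 = 0.1476.

β ≈ 0.148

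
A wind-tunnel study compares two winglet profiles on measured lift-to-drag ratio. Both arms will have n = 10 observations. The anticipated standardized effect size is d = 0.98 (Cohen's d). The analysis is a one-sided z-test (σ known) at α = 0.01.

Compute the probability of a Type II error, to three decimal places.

β ≈ 0.554

Noncentrality parameter: δ = d·√(n/2) = 0.98 × √(10/2) = 2.1913
One-sided α = 0.01 → critical value z_{0.01} = 2.326.
Power = P(Z > 2.326 − δ) = Φ(-0.135) = 0.4463.
Type II error: β = 1 − power = 1 − 0.4463 = 0.5537.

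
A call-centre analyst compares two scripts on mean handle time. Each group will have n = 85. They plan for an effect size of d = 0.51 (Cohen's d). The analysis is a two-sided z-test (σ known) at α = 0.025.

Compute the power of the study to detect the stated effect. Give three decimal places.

Noncentrality parameter: δ = d·√(n/2) = 0.51 × √(85/2) = 3.3248
Critical value for a two-sided test at α = 0.025: z_{α/2} = 2.241.
Power = Φ(δ − 2.241) + Φ(−δ − 2.241) = Φ(1.083) + Φ(-5.566) = 0.8607 + 0.0000 = 0.8607.

Power ≈ 0.861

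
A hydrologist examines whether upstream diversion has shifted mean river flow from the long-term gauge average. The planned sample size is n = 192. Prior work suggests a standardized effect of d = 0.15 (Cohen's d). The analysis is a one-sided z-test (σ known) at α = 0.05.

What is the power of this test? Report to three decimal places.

Power ≈ 0.668

Noncentrality parameter: δ = d·√n = 0.15 × √192 = 2.0785
One-sided α = 0.05 → critical value z_{0.05} = 1.645.
Power = Φ(δ − 1.645) = Φ(0.434) = 0.6677.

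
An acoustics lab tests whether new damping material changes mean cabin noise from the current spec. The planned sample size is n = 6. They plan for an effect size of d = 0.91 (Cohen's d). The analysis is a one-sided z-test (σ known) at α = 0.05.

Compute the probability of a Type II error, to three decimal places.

β ≈ 0.280

Noncentrality parameter: δ = d·√n = 0.91 × √6 = 2.2290
One-sided α = 0.05 → critical value z_{0.05} = 1.645.
Power = Φ(δ − 1.645) = Φ(0.584) = 0.7205.
Type II error: β = 1 − power = 1 − 0.7205 = 0.2795.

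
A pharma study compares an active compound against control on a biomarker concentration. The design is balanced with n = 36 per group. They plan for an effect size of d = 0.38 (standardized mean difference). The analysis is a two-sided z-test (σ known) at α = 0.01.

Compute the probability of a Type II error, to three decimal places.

β ≈ 0.832

Noncentrality parameter: δ = d·√(n/2) = 0.38 × √(36/2) = 1.6122
Critical value for a two-sided test at α = 0.01: z_{α/2} = 2.576.
Power = Φ(δ − 2.576) + Φ(−δ − 2.576) = Φ(-0.964) + Φ(-4.188) = 0.1676 + 0.0000 = 0.1676.
Type II error: β = 1 − power = 1 − 0.1676 = 0.8324.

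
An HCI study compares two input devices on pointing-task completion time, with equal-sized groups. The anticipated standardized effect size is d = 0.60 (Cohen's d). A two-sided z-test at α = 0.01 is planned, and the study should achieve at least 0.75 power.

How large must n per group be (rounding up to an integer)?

Set Φ(δ − 2.576) = 0.75; then δ − 2.576 = Φ⁻¹(0.75) = 0.674, giving δ = 3.250.
(For δ > 0 the lower-tail rejection region contributes negligibly to power, so the one-term inversion is standard.)
δ = d·√(n/2) ⇒ n = 2(δ/d)² = 2 × (3.250 / 0.60)² = 58.69.
Rounding up, n = 59 per group.

n = 59 per group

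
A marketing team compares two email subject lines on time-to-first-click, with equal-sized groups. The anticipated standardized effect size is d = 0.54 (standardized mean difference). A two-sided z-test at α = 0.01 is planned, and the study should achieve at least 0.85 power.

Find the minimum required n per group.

Set Φ(δ − 2.576) = 0.85; then δ − 2.576 = Φ⁻¹(0.85) = 1.036, giving δ = 3.612.
(The Φ(−δ − z_{α/2}) term is vanishingly small for δ > 0 and is dropped in the standard sample-size formula.)
δ = d·√(n/2) ⇒ n = 2(δ/d)² = 2 × (3.612 / 0.54)² = 89.50.
Rounding up, n = 90 per group.

n = 90 per group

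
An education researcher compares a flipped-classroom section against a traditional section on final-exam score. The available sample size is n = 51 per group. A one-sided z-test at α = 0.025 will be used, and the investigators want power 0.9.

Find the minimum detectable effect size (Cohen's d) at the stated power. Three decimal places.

Required noncentrality: δ = z_{0.025} + z_{0.10} = 1.960 + 1.282 = 3.242.
δ = d·√(n/2) ⇒ d = δ/√(n/2) = 3.242/√(51/2) = 0.6419.

d ≈ 0.642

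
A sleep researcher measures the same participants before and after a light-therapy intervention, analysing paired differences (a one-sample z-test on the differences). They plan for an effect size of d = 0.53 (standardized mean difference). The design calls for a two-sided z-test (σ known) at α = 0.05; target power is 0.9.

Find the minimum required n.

n = 38

Set Φ(δ − 1.960) = 0.9; then δ − 1.960 = Φ⁻¹(0.9) = 1.282, giving δ = 3.242.
(Ignoring the negligible lower-tail rejection probability gives the usual closed-form inversion.)
δ = d·√n ⇒ n = (δ/d)² = (3.242 / 0.53)² = 37.41.
Round up to the next whole unit.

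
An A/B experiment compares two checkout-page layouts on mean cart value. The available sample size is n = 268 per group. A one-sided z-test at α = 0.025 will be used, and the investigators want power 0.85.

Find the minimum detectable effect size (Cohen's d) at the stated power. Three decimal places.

d ≈ 0.259

Need Φ(δ − 1.960) = 0.85, so δ = 1.960 + 1.036 = 2.996.
δ = d·√(n/2) ⇒ d = δ/√(n/2) = 2.996/√(268/2) = 0.2588.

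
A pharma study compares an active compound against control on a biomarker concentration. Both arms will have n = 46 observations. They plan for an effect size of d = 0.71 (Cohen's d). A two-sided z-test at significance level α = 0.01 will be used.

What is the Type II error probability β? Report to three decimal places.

Noncentrality parameter: δ = d·√(n/2) = 0.71 × √(46/2) = 3.4050
Critical value for a two-sided test at α = 0.01: z_{α/2} = 2.576.
Power = Φ(δ − 2.576) + Φ(−δ − 2.576) = Φ(0.829) + Φ(-5.981) = 0.7965 + 0.0000 = 0.7965.
Type II error: β = 1 − power = 1 − 0.7965 = 0.2035.

β ≈ 0.203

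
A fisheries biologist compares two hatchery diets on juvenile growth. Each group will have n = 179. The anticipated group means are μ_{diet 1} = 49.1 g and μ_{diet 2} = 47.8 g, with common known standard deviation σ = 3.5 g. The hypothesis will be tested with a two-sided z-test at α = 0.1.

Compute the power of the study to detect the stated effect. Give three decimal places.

Power ≈ 0.969

Standardized effect: d = |μ_{diet 1} − μ_{diet 2}| / σ = |49.1 − 47.8| / 3.5 = 0.3714
Noncentrality parameter: δ = d·√(n/2) = 0.3714 × √(179/2) = 3.5139
Critical value for a two-sided test at α = 0.1: z_{α/2} = 1.645.
Power = Φ(δ − 1.645) + Φ(−δ − 1.645) = Φ(1.869) + Φ(-5.159) = 0.9692 + 0.0000 = 0.9692.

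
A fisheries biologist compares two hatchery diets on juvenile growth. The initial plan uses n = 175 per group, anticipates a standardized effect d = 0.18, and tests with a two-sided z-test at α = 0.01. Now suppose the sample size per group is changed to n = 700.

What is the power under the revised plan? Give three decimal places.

Power ≈ 0.786

With n = 700 per group: δ = d·√(n/2) = 0.18 × √(700/2) = 3.3675. Critical value z_{0.005} = 2.576.
Revised power = Φ(δ − 2.576) + Φ(−δ − 2.576) = Φ(0.792) + Φ(-5.943) = 0.7857 + 0.0000 = 0.7857.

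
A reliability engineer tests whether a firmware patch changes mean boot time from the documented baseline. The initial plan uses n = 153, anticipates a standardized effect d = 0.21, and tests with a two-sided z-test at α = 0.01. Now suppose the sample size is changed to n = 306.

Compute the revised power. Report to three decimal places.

With n = 306: δ = d·√n = 0.21 × √306 = 3.6735. Critical value z_{0.005} = 2.576.
Revised power = Φ(δ − 2.576) + Φ(−δ − 2.576) = Φ(1.098) + Φ(-6.249) = 0.8638 + 0.0000 = 0.8638.

Power ≈ 0.864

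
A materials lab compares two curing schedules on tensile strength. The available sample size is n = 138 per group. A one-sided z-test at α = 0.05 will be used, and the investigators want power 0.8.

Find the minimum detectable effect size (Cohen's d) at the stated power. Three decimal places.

Required noncentrality: δ = z_{0.05} + z_{0.20} = 1.645 + 0.842 = 2.486.
δ = d·√(n/2) ⇒ d = δ/√(n/2) = 2.486/√(138/2) = 0.2993.

d ≈ 0.299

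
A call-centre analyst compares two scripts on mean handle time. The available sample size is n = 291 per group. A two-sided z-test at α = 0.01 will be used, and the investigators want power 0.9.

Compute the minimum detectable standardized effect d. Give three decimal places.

Need Φ(δ − 2.576) = 0.9, so δ = 2.576 + 1.282 = 3.857.
(Lower-tail contribution to power is negligible for δ > 0.)
δ = d·√(n/2) ⇒ d = δ/√(n/2) = 3.857/√(291/2) = 0.3198.

d ≈ 0.320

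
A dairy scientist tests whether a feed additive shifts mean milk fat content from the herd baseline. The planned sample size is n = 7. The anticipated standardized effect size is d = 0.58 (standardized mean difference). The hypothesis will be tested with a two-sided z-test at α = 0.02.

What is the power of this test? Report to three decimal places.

Power ≈ 0.214

Noncentrality parameter: λ = d·√n = 0.58 × √7 = 1.5345
Critical value for a two-sided test at α = 0.02: z_{α/2} = 2.326.
Power = Φ(λ − 2.326) + Φ(−λ − 2.326) = Φ(-0.792) + Φ(-3.861) = 0.2142 + 0.0001 = 0.2143.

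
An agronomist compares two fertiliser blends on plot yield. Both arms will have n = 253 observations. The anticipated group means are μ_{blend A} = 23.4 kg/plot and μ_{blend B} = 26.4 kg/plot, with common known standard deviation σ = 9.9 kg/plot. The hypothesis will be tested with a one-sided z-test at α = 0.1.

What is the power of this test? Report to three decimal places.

Power ≈ 0.983

Standardized effect: d = |μ_{blend A} − μ_{blend B}| / σ = |23.4 − 26.4| / 9.9 = 0.3030
Noncentrality parameter: δ = d·√(n/2) = 0.3030 × √(253/2) = 3.4082
Critical value for a one-sided test at α = 0.1: z_α = 1.282.
Power = P(Z > 1.282 − δ) = Φ(2.127) = 0.9833.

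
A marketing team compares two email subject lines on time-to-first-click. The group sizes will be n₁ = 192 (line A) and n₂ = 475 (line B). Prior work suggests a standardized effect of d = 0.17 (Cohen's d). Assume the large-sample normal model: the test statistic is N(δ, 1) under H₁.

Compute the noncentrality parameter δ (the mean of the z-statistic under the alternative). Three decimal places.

δ ≈ 1.988

The noncentrality parameter scales effect size by the design's sample-size factor: δ = d / √(1/n₁ + 1/n₂) = 0.17 / √(1/192 + 1/475) = 1.9878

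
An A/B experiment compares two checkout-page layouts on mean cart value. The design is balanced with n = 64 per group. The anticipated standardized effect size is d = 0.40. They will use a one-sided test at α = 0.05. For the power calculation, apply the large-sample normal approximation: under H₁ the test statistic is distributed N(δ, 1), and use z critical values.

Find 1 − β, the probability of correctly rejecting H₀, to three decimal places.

Noncentrality parameter: λ = d·√(n/2) = 0.40 × √(64/2) = 2.2627
One-sided α = 0.05 → critical value z_{0.05} = 1.645.
Power = P(Z > 1.645 − λ) = Φ(0.618) = 0.7317.

Power ≈ 0.732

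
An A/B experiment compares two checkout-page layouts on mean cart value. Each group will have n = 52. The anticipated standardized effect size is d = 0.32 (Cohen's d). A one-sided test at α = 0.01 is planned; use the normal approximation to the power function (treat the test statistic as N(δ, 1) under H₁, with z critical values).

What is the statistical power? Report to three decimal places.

Power ≈ 0.244

Noncentrality parameter: δ = d·√(n/2) = 0.32 × √(52/2) = 1.6317
Critical value for a one-sided test at α = 0.01: z_α = 2.326.
Power = P(Z > 2.326 − δ) = Φ(-0.695) = 0.2436.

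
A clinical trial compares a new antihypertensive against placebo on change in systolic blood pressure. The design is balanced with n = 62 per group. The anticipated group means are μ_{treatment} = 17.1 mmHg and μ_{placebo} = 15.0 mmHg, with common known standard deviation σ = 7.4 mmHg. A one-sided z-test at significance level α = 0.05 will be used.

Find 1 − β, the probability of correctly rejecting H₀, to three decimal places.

Power ≈ 0.474

Standardized effect: d = |μ_{treatment} − μ_{placebo}| / σ = |17.1 − 15.0| / 7.4 = 0.2838
Noncentrality parameter: δ = d·√(n/2) = 0.2838 × √(62/2) = 1.5800
Critical value for a one-sided test at α = 0.05: z_α = 1.645.
Power = P(Z > 1.645 − δ) = Φ(-0.065) = 0.4742.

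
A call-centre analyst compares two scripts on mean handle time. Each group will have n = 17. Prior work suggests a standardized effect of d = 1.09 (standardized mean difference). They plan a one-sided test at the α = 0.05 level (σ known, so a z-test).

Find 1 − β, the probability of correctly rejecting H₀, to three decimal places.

Noncentrality parameter: δ = d·√(n/2) = 1.09 × √(17/2) = 3.1779
Critical value for a one-sided test at α = 0.05: z_α = 1.645.
Power = P(Z > 1.645 − δ) = Φ(1.533) = 0.9374.

Power ≈ 0.937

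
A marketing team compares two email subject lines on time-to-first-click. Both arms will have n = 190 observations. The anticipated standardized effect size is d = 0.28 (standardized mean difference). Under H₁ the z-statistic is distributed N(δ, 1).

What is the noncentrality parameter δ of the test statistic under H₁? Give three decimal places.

δ = d·√(n/2) = 0.28 × √(190/2) = 2.7291

δ ≈ 2.729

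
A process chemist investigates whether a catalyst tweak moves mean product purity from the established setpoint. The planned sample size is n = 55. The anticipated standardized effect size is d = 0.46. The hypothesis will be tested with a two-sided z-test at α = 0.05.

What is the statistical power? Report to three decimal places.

Power ≈ 0.927

Noncentrality parameter: δ = d·√n = 0.46 × √55 = 3.4115
Critical value for a two-sided test at α = 0.05: z_{α/2} = 1.960.
Power = Φ(δ − 1.960) + Φ(−δ − 1.960) = Φ(1.451) + Φ(-5.371) = 0.9267 + 0.0000 = 0.9267.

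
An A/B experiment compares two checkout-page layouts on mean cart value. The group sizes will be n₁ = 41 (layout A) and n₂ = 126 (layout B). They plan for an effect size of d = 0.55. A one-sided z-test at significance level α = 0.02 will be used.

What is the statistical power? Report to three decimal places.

Power ≈ 0.843

Noncentrality parameter: δ = d / √(1/n₁ + 1/n₂) = 0.55 / √(1/41 + 1/126) = 3.0590
One-sided α = 0.02 → critical value z_{0.02} = 2.054.
Power = P(Z > 2.054 − δ) = Φ(1.005) = 0.8426.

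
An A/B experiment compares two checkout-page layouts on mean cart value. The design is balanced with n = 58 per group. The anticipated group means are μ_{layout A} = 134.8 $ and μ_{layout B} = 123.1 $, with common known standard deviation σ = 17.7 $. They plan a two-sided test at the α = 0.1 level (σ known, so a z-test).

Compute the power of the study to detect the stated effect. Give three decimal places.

Standardized effect: d = |μ_{layout A} − μ_{layout B}| / σ = |134.8 − 123.1| / 17.7 = 0.6610
Noncentrality parameter: δ = d·√(n/2) = 0.6610 × √(58/2) = 3.5597
Two-sided α = 0.1 → critical value z_{0.05} = 1.645.
Power = Φ(δ − 1.645) + Φ(−δ − 1.645) = Φ(1.915) + Φ(-5.205) = 0.9722 + 0.0000 = 0.9722.

Power ≈ 0.972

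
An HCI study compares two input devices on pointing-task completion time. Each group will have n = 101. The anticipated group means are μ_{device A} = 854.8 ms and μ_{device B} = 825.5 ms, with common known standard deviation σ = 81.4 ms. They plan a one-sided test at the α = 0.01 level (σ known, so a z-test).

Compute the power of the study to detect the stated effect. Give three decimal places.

Power ≈ 0.592

Standardized effect: d = |μ_{device A} − μ_{device B}| / σ = |854.8 − 825.5| / 81.4 = 0.3600
Noncentrality parameter: λ = d·√(n/2) = 0.3600 × √(101/2) = 2.5579
One-sided α = 0.01 → critical value z_{0.01} = 2.326.
Power = Φ(λ − 2.326) = Φ(0.232) = 0.5916.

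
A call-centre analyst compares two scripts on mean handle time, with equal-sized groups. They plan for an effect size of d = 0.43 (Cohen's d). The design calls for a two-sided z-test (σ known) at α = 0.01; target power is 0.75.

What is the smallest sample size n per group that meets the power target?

Set Φ(δ − 2.576) = 0.75; then δ − 2.576 = Φ⁻¹(0.75) = 0.674, giving δ = 3.250.
(For δ > 0 the lower-tail rejection region contributes negligibly to power, so the one-term inversion is standard.)
δ = d·√(n/2) ⇒ n = 2(δ/d)² = 2 × (3.250 / 0.43)² = 114.27.
Rounding up, n = 115 per group.

n = 115 per group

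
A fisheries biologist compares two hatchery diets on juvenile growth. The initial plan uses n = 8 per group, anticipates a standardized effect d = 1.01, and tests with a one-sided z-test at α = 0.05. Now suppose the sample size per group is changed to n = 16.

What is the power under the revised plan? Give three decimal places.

Power ≈ 0.887

With n = 16 per group: δ = d·√(n/2) = 1.01 × √(16/2) = 2.8567. Critical value z_{0.05} = 1.645.
Revised power = Φ(δ − 1.645) = Φ(1.212) = 0.8872.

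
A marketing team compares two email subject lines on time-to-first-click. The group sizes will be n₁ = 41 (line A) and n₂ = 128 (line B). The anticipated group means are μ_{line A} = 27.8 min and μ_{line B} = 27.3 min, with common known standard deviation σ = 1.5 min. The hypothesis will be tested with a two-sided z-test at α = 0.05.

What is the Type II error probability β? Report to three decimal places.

β ≈ 0.541

Standardized effect: d = |μ_{line A} − μ_{line B}| / σ = |27.8 − 27.3| / 1.5 = 0.3333
Noncentrality parameter: δ = d / √(1/n₁ + 1/n₂) = 0.3333 / √(1/41 + 1/128) = 1.8575
Critical value for a two-sided test at α = 0.05: z_{α/2} = 1.960.
Power = Φ(δ − 1.960) + Φ(−δ − 1.960) = Φ(-0.102) + Φ(-3.817) = 0.4592 + 0.0001 = 0.4593.
Type II error: β = 1 − power = 1 − 0.4593 = 0.5407.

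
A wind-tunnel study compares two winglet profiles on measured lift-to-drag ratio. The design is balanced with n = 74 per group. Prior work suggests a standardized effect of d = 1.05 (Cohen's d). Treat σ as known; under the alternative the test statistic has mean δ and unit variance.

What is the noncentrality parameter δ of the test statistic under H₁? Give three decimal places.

δ ≈ 6.387

δ = d·√(n/2) = 1.05 × √(74/2) = 6.3869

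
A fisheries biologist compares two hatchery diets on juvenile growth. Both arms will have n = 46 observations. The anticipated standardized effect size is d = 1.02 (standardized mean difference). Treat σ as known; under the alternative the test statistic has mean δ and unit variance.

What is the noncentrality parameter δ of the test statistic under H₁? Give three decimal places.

δ ≈ 4.892

δ = d·√(n/2) = 1.02 × √(46/2) = 4.8917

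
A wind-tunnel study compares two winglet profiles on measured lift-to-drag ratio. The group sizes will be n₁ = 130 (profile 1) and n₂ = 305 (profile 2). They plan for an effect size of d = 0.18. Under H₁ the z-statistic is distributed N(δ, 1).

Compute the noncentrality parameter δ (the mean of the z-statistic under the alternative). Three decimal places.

δ ≈ 1.718

The noncentrality parameter scales effect size by the design's sample-size factor: δ = d / √(1/n₁ + 1/n₂) = 0.18 / √(1/130 + 1/305) = 1.7185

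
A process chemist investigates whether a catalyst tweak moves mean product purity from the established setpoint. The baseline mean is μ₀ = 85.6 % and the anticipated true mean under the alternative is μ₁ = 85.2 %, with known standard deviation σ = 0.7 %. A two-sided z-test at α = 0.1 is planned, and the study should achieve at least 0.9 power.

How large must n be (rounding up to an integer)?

Standardized effect: d = |μ₁ − μ₀| / σ = |85.2 − 85.6| / 0.7 = 0.5714
For power 0.9 need Φ(δ − z_{0.05}) = 0.9, so δ = z_{0.05} + z_{0.10} = 1.645 + 1.282 = 2.926.
(For δ > 0 the lower-tail rejection region contributes negligibly to power, so the one-term inversion is standard.)
δ = d·√n ⇒ n = (δ/d)² = (2.926 / 0.5714)² = 26.23.
Round up to the next whole unit.

n = 27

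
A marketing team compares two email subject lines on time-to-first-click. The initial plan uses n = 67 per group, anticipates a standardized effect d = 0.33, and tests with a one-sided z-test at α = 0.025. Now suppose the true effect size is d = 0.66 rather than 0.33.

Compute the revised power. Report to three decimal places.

Power ≈ 0.969

With d = 0.66: δ = d·√(n/2) = 0.66 × √(67/2) = 3.8200. Critical value z_{0.025} = 1.960.
Revised power = P(Z > 1.960 − δ) = Φ(1.860) = 0.9686.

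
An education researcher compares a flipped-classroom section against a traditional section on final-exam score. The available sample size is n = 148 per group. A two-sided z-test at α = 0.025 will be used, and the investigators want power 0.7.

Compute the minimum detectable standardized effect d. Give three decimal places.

Need Φ(δ − 2.241) = 0.7, so δ = 2.241 + 0.524 = 2.766.
(Lower-tail contribution to power is negligible for δ > 0.)
δ = d·√(n/2) ⇒ d = δ/√(n/2) = 2.766/√(148/2) = 0.3215.

d ≈ 0.322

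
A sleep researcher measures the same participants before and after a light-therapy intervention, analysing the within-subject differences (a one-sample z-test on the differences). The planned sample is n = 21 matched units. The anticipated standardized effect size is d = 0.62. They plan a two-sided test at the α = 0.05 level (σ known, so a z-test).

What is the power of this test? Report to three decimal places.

Noncentrality parameter: δ = d·√n = 0.62 × √21 = 2.8412
Critical value for a two-sided test at α = 0.05: z_{α/2} = 1.960.
Power = Φ(δ − 1.960) + Φ(−δ − 1.960) = Φ(0.881) + Φ(-4.801) = 0.8109 + 0.0000 = 0.8109.

Power ≈ 0.811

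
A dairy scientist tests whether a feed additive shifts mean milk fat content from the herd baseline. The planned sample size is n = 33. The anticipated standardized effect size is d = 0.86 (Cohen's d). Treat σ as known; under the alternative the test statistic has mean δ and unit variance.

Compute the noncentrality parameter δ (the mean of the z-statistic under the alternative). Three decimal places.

δ ≈ 4.940

The noncentrality parameter scales effect size by the design's sample-size factor: δ = d·√n = 0.86 × √33 = 4.9403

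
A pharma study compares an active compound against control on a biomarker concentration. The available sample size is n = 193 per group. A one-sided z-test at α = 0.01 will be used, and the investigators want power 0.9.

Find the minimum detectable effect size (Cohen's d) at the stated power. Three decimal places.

d ≈ 0.367

Required noncentrality: δ = z_{0.01} + z_{0.10} = 2.326 + 1.282 = 3.608.
δ = d·√(n/2) ⇒ d = δ/√(n/2) = 3.608/√(193/2) = 0.3673.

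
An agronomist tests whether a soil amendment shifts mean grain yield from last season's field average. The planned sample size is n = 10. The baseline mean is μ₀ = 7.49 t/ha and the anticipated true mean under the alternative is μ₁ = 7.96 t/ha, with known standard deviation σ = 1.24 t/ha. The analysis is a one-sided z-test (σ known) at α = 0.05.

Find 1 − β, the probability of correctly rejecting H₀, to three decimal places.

Standardized effect: d = |μ₁ − μ₀| / σ = |7.96 − 7.49| / 1.24 = 0.3790
Noncentrality parameter: δ = d·√n = 0.3790 × √10 = 1.1986
One-sided α = 0.05 → critical value z_{0.05} = 1.645.
Power = Φ(δ − 1.645) = Φ(-0.446) = 0.3277.

Power ≈ 0.328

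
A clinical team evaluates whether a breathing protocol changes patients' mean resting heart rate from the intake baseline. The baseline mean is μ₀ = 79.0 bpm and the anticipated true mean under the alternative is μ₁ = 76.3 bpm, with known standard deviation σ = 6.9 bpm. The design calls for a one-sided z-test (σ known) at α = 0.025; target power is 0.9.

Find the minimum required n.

n = 69

Standardized effect: d = |μ₁ − μ₀| / σ = |76.3 − 79.0| / 6.9 = 0.3913
Set Φ(δ − 1.960) = 0.9; then δ − 1.960 = Φ⁻¹(0.9) = 1.282, giving δ = 3.242.
δ = d·√n ⇒ n = (δ/d)² = (3.242 / 0.3913)² = 68.62.
Rounding up, n = 69.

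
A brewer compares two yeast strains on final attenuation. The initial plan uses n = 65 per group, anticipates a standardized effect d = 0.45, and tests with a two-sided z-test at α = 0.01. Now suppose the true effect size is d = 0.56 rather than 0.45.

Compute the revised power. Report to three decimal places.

Power ≈ 0.731

With d = 0.56: δ = d·√(n/2) = 0.56 × √(65/2) = 3.1925. Critical value z_{0.005} = 2.576.
Revised power = Φ(δ − 2.576) + Φ(−δ − 2.576) = Φ(0.617) + Φ(-5.768) = 0.7313 + 0.0000 = 0.7313.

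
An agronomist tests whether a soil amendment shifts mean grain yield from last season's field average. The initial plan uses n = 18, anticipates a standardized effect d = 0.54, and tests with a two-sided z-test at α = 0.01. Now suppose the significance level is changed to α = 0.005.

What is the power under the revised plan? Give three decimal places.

δ = d·√n = 0.54 × √18 = 2.2910 (unchanged). New critical value: z_{0.0025} = 2.807.
Revised power = Φ(δ − 2.807) + Φ(−δ − 2.807) = Φ(-0.516) + Φ(-5.098) = 0.3029 + 0.0000 = 0.3029.

Power ≈ 0.303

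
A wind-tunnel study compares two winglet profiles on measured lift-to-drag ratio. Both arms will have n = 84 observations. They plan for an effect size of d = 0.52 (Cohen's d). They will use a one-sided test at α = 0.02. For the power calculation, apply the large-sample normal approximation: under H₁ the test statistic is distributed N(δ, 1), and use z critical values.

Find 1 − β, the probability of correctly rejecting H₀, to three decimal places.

Noncentrality parameter: δ = d·√(n/2) = 0.52 × √(84/2) = 3.3700
One-sided α = 0.02 → critical value z_{0.02} = 2.054.
Power = Φ(δ − 2.054) = Φ(1.316) = 0.9060.

Power ≈ 0.906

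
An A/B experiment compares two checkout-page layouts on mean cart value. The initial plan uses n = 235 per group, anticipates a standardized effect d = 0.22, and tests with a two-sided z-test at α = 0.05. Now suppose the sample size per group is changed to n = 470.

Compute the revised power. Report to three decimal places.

With n = 470 per group: δ = d·√(n/2) = 0.22 × √(470/2) = 3.3725. Critical value z_{0.025} = 1.960.
Revised power = Φ(δ − 1.960) + Φ(−δ − 1.960) = Φ(1.413) + Φ(-5.333) = 0.9211 + 0.0000 = 0.9211.

Power ≈ 0.921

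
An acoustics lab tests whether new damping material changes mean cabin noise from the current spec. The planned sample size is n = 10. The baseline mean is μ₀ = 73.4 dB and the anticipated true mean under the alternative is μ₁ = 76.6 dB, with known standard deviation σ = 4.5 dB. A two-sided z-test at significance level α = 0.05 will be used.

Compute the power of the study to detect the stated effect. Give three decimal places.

Standardized effect: d = |μ₁ − μ₀| / σ = |76.6 − 73.4| / 4.5 = 0.7111
Noncentrality parameter: λ = d·√n = 0.7111 × √10 = 2.2487
Critical value for a two-sided test at α = 0.05: z_{α/2} = 1.960.
Power = Φ(λ − 1.960) + Φ(−λ − 1.960) = Φ(0.289) + Φ(-4.209) = 0.6136 + 0.0000 = 0.6136.

Power ≈ 0.614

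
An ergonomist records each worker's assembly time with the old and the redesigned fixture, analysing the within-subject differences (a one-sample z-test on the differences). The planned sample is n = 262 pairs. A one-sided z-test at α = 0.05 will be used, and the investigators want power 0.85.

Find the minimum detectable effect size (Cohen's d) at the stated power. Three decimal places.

Need Φ(δ − 1.645) = 0.85, so δ = 1.645 + 1.036 = 2.681.
δ = d·√n ⇒ d = δ/√n = 2.681/√262 = 0.1657.

d ≈ 0.166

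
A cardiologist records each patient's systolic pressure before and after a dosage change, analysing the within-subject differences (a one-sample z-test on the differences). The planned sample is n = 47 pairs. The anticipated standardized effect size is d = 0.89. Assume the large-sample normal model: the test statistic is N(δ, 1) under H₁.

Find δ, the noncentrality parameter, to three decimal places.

The noncentrality parameter scales effect size by the design's sample-size factor: δ = d·√n = 0.89 × √47 = 6.1015

δ ≈ 6.102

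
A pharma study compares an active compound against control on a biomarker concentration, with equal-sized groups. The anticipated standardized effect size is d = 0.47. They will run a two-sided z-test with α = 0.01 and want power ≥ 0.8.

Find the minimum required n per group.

n = 106 per group

For power 0.8 need Φ(δ − z_{0.005}) = 0.8, so δ = z_{0.005} + z_{0.20} = 2.576 + 0.842 = 3.417.
(The Φ(−δ − z_{α/2}) term is vanishingly small for δ > 0 and is dropped in the standard sample-size formula.)
δ = d·√(n/2) ⇒ n = 2(δ/d)² = 2 × (3.417 / 0.47)² = 105.74.
Rounding up, n = 106 per group.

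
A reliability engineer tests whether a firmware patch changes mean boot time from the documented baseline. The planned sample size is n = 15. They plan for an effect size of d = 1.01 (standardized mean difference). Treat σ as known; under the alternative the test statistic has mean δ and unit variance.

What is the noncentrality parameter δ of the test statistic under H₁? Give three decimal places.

δ = d·√n = 1.01 × √15 = 3.9117

δ ≈ 3.912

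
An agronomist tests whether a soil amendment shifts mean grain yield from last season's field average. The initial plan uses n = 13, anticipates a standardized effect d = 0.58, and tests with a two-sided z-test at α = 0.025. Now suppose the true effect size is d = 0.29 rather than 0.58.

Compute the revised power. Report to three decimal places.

Power ≈ 0.116

With d = 0.29: δ = d·√n = 0.29 × √13 = 1.0456. Critical value z_{0.0125} = 2.241.
Revised power = Φ(δ − 2.241) + Φ(−δ − 2.241) = Φ(-1.196) + Φ(-3.287) = 0.1159 + 0.0005 = 0.1164.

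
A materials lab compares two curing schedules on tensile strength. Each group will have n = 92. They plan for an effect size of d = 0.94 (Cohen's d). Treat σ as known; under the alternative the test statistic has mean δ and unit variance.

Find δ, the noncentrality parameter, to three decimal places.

δ = d·√(n/2) = 0.94 × √(92/2) = 6.3754

δ ≈ 6.375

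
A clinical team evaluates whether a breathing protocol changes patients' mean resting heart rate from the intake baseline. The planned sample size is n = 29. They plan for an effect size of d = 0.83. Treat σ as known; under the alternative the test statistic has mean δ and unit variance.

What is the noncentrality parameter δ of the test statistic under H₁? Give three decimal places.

δ ≈ 4.470

The noncentrality parameter scales effect size by the design's sample-size factor: δ = d·√n = 0.83 × √29 = 4.4697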